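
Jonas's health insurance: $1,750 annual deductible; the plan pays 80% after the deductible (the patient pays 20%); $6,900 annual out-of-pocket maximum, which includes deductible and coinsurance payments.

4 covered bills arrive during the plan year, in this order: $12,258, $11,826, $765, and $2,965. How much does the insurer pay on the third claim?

Bill 1, $12,258: deductible takes $1,750, $10,508 remains; patient's 20% is $2,101.60. Patient pays $3,851.60; OOP now $3,851.60. Plan pays $12,258 − $3,851.60 = $8,406.40.
Bill 2, $11,826: deductible already satisfied, so patient's share is 20% × $11,826 = $2,365.20. Patient pays $2,365.20; OOP now $6,216.80. Plan pays $11,826 − $2,365.20 = $9,460.80.
Bill 3, $765: deductible already satisfied, so patient's share is 20% × $765 = $153. Patient pays $153; OOP now $6,369.80. Plan pays $765 − $153 = $612.

$612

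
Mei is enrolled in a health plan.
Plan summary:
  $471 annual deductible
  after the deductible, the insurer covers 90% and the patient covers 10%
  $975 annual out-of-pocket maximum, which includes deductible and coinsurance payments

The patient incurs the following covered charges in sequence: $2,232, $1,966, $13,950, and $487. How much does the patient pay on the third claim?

Claim 1 — $2,232: deductible takes $471, $1,761 remains; coinsurance $1,761 × 10% = $176.10. Patient owes $647.10 (running OOP $647.10).
Claim 2 — $1,966: deductible met; 10% of $1,966 = $196.60. Cost to patient: $196.60. OOP to date $843.70.
Claim 3 — $13,950: 10% coinsurance on $13,950 = $1,395. That would push OOP to $2,238.70, over the $975 cap, so patient pays $975 − $843.70 = $131.30.

$131.30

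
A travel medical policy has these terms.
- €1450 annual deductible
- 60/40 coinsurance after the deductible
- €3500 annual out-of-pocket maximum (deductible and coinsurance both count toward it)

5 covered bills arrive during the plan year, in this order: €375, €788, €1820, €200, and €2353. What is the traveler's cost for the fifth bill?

Claim 1 (€375): all of it applies to the deductible. Traveler pays €375; OOP now €375.
Claim 2 (€788): all of it applies to the deductible. Cost to traveler: €788. OOP to date €1163.
Claim 3 (€1820): deductible takes €287, €1533 remains; 40% of €1533 = €613.20. Traveler pays €900.20; OOP now €2063.20.
Claim 4 (€200): deductible already satisfied, so traveler's share is 40% × €200 = €80. Cost to traveler: €80. OOP to date €2143.20.
Claim 5 (€2353): deductible already satisfied, so traveler's share is 40% × €2353 = €941.20. Cost to traveler: €941.20. OOP to date €3084.40.

€941.20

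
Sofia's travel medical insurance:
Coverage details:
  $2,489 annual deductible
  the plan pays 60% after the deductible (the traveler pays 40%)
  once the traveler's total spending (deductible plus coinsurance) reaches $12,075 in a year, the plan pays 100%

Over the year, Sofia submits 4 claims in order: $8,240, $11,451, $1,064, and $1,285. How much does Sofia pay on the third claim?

Bill 1, $8,240: $2,489 to deductible, leaving $5,751; coinsurance $5,751 × 40% = $2,300.40. Traveler owes $4,789.40 (running OOP $4,789.40).
Bill 2, $11,451: deductible met; 40% of $11,451 = $4,580.40. Traveler pays $4,580.40; OOP now $9,369.80.
Bill 3, $1,064: deductible met; 40% of $1,064 = $425.60. Traveler owes $425.60 (running OOP $9,795.40).

$425.60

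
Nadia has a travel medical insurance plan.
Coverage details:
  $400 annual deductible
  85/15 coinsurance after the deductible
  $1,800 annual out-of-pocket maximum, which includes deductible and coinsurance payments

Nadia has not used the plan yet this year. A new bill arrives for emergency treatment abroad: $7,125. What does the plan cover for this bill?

$5,716.25

Deductible not yet touched, so the first $400 of the bill goes to the deductible.
After the $400 deductible portion, $7,125 − $400 = $6,725 is subject to coinsurance.
Coinsurance: $6,725 × 15% = $1,008.75.
So the traveler owes $400 + $1,008.75 = $1,408.75 before any cap.
Cumulative spending $0 + $1,408.75 = $1,408.75 stays under the $1,800 maximum.
The insurer covers the remainder: $7,125 − $1,408.75 = $5,716.25.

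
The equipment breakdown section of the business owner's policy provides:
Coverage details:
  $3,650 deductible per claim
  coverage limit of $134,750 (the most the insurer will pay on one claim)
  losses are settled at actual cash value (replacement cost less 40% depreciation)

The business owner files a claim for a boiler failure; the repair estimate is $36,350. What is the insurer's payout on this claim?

$18,160

Depreciate 40%: the covered value is $36,350 × 0.6 = $21,810.
Less the $3,650 deductible: $21,810 − $3,650 = $18,160.
$18,160 is within the $134,750 limit, so the insurer pays $18,160.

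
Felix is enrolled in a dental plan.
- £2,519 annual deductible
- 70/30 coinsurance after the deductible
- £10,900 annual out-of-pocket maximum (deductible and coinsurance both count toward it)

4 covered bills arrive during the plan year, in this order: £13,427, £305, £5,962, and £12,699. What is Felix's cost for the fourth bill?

Bill 1, £13,427: £2,519 to deductible, leaving £10,908; 30% of £10,908 = £3,272.40. Patient pays £5,791.40; OOP now £5,791.40.
Bill 2, £305: 30% coinsurance on £305 = £91.50. Patient pays £91.50; OOP now £5,882.90.
Bill 3, £5,962: deductible already satisfied, so patient's share is 30% × £5,962 = £1,788.60. Patient owes £1,788.60 (running OOP £7,671.50).
Bill 4, £12,699: deductible met; 30% of £12,699 = £3,809.70. That would push OOP to £11,481.20, over the £10,900 cap, so patient pays £10,900 − £7,671.50 = £3,228.50.

£3,228.50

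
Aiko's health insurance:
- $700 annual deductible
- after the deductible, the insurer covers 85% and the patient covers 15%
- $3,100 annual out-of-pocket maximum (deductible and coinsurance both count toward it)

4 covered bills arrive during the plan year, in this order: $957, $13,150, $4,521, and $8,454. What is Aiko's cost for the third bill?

$388.95

Bill 1, $957: deductible takes $700, $257 remains; 15% of $257 = $38.55. Cost to patient: $738.55. OOP to date $738.55.
Bill 2, $13,150: deductible already satisfied, so patient's share is 15% × $13,150 = $1,972.50. Patient owes $1,972.50 (running OOP $2,711.05).
Bill 3, $4,521: deductible met; 15% of $4,521 = $678.15. That would push OOP to $3,389.20, over the $3,100 cap, so patient pays $3,100 − $2,711.05 = $388.95.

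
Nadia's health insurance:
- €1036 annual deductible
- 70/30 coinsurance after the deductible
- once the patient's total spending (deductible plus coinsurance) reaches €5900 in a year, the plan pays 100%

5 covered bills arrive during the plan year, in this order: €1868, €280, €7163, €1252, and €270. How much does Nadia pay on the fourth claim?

€375.60

Claim 1 — €1868: €1036 to deductible, leaving €832; 30% of €832 = €249.60. Cost to patient: €1285.60. OOP to date €1285.60.
Claim 2 — €280: 30% coinsurance on €280 = €84. Patient pays €84; OOP now €1369.60.
Claim 3 — €7163: deductible met; 30% of €7163 = €2148.90. Cost to patient: €2148.90. OOP to date €3518.50.
Claim 4 — €1252: 30% coinsurance on €1252 = €375.60. Patient owes €375.60 (running OOP €3894.10).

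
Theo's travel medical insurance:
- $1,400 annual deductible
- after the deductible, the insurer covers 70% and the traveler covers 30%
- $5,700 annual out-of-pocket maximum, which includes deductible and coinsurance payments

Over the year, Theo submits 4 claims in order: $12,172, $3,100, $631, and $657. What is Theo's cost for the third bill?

$138.40

Claim 1 — $12,172: $1,400 to deductible, leaving $10,772; 30% of $10,772 = $3,231.60. Traveler owes $4,631.60 (running OOP $4,631.60).
Claim 2 — $3,100: deductible met; 30% of $3,100 = $930. Cost to traveler: $930. OOP to date $5,561.60.
Claim 3 — $631: deductible already satisfied, so traveler's share is 30% × $631 = $189.30. OOP would hit $5,750.90 > $5,700, so the cap limits the traveler to $5,700 − $5,561.60 = $138.40.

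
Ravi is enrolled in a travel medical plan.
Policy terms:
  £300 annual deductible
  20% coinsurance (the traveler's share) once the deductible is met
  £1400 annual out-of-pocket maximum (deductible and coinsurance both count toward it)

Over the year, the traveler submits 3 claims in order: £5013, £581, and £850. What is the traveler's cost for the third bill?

£41.20

#1 (£5013): deductible takes £300, £4713 remains; traveler's 20% is £942.60. Traveler owes £1242.60 (running OOP £1242.60).
#2 (£581): deductible met; 20% of £581 = £116.20. Traveler owes £116.20 (running OOP £1358.80).
#3 (£850): deductible met; 20% of £850 = £170. OOP would hit £1528.80 > £1400, so the cap limits the traveler to £1400 − £1358.80 = £41.20.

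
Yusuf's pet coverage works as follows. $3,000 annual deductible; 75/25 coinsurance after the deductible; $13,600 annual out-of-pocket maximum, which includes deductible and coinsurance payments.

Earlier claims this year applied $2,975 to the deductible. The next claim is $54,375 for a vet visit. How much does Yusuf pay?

$2,975 of the $3,000 deductible is already met, leaving $25.
The remaining $54,350 (= $54,375 − $25) moves to coinsurance.
Coinsurance: $54,350 × 25% = $13,587.50.
So the owner owes $25 + $13,587.50 = $13,612.50 before any cap.
That would bring total out-of-pocket to $16,587.50, past the $13,600 cap. The owner is capped at $13,600 − $2,975 = $10,625 on this claim.

$10,625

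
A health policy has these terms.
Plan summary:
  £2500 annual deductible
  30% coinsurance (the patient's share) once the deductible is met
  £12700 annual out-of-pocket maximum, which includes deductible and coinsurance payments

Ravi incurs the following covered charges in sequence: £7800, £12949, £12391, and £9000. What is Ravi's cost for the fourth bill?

£1008

Claim 1 (£7800): £2500 finishes the deductible; £5300 goes to coinsurance; 30% of £5300 = £1590. Patient pays £4090; OOP now £4090.
Claim 2 (£12949): deductible met; 30% of £12949 = £3884.70. Patient pays £3884.70; OOP now £7974.70.
Claim 3 (£12391): deductible already satisfied, so patient's share is 30% × £12391 = £3717.30. Patient owes £3717.30 (running OOP £11692).
Claim 4 (£9000): deductible met; 30% of £9000 = £2700. Adding that to £11692 gives £14392, past the £12700 cap; patient pays only £12700 − £11692 = £1008.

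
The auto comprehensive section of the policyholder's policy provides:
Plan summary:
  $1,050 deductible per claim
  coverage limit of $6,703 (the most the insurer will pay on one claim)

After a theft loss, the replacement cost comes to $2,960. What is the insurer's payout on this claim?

Less the $1,050 deductible: $2,960 − $1,050 = $1,910.
That's under the $6,703 cap, so the insurer reimburses the full $1,910.

$1,910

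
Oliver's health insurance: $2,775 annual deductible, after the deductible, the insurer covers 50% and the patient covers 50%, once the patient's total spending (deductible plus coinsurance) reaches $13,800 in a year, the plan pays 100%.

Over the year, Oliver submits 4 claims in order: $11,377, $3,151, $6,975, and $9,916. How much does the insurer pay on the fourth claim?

Bill 1, $11,377: deductible takes $2,775, $8,602 remains; coinsurance $8,602 × 50% = $4,301. Patient pays $7,076; OOP now $7,076. Insurer: $11,377 − $7,076 = $4,301.
Bill 2, $3,151: deductible already satisfied, so patient's share is 50% × $3,151 = $1,575.50. Patient owes $1,575.50 (running OOP $8,651.50). Insurer: $3,151 − $1,575.50 = $1,575.50.
Bill 3, $6,975: deductible already satisfied, so patient's share is 50% × $6,975 = $3,487.50. Cost to patient: $3,487.50. OOP to date $12,139. Plan pays $6,975 − $3,487.50 = $3,487.50.
Bill 4, $9,916: deductible met; 50% of $9,916 = $4,958. That would push OOP to $17,097, over the $13,800 cap, so patient pays $13,800 − $12,139 = $1,661. Plan pays $9,916 − $1,661 = $8,255.

$8,255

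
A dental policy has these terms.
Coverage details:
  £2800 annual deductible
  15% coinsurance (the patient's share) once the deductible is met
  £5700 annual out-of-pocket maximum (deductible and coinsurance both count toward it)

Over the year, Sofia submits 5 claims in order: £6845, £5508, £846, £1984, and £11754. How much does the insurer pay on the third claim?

Claim 1 (£6845): £2800 to deductible, leaving £4045; patient's 15% is £606.75. Patient owes £3406.75 (running OOP £3406.75). Plan pays £6845 − £3406.75 = £3438.25.
Claim 2 (£5508): deductible met; 15% of £5508 = £826.20. Cost to patient: £826.20. OOP to date £4232.95. Insurer: £5508 − £826.20 = £4681.80.
Claim 3 (£846): deductible met; 15% of £846 = £126.90. Cost to patient: £126.90. OOP to date £4359.85. Plan pays £846 − £126.90 = £719.10.

£719.10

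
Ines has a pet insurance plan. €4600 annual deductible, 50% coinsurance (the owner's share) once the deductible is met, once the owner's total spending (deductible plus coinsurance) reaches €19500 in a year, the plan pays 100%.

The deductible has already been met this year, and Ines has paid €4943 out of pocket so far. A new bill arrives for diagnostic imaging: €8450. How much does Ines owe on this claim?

€4225

With the deductible met, the entire €8450 is subject to coinsurance.
50% of €8450 = €4225 falls to the owner.
Cumulative spending €4943 + €4225 = €9168 stays under the €19500 maximum.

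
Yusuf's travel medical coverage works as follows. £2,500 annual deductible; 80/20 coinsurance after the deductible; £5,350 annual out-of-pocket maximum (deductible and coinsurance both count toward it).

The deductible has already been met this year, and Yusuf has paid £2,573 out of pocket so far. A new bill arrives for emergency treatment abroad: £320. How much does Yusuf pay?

The deductible is already satisfied, so the full bill goes to coinsurance.
Traveler's 20% share of £320 is £64.
Cumulative spending £2,573 + £64 = £2,637 stays under the £5,350 maximum.

£64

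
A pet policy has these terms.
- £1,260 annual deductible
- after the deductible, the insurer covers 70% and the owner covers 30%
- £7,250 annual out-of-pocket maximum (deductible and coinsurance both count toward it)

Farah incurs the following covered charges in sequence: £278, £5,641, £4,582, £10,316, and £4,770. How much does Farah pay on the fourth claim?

Claim 1 — £278: fully absorbed by the deductible. Cost to owner: £278. OOP to date £278.
Claim 2 — £5,641: £982 finishes the deductible; £4,659 goes to coinsurance; coinsurance £4,659 × 30% = £1,397.70. Cost to owner: £2,379.70. OOP to date £2,657.70.
Claim 3 — £4,582: deductible met; 30% of £4,582 = £1,374.60. Owner pays £1,374.60; OOP now £4,032.30.
Claim 4 — £10,316: deductible met; 30% of £10,316 = £3,094.80. Cost to owner: £3,094.80. OOP to date £7,127.10.

£3,094.80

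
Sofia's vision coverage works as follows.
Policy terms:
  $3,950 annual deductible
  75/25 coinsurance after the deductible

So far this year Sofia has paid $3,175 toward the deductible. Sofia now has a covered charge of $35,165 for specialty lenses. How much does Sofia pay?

$9,372.50

Remaining deductible: $3,950 − $3,175 = $775.
The remaining $34,390 (= $35,165 − $775) moves to coinsurance.
Member's 25% share of $34,390 is $8,597.50.
So the member owes $775 + $8,597.50 = $9,372.50.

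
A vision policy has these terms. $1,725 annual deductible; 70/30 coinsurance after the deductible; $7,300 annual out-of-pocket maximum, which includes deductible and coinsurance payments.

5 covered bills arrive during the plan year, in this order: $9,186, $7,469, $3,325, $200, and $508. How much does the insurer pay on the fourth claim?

$140

Claim 1 ($9,186): deductible takes $1,725, $7,461 remains; 30% of $7,461 = $2,238.30. Cost to member: $3,963.30. OOP to date $3,963.30. Plan pays $9,186 − $3,963.30 = $5,222.70.
Claim 2 ($7,469): 30% coinsurance on $7,469 = $2,240.70. Member pays $2,240.70; OOP now $6,204. Plan pays $7,469 − $2,240.70 = $5,228.30.
Claim 3 ($3,325): deductible met; 30% of $3,325 = $997.50. Member owes $997.50 (running OOP $7,201.50). Plan pays $3,325 − $997.50 = $2,327.50.
Claim 4 ($200): 30% coinsurance on $200 = $60. Cost to member: $60. OOP to date $7,261.50. Plan pays $200 − $60 = $140.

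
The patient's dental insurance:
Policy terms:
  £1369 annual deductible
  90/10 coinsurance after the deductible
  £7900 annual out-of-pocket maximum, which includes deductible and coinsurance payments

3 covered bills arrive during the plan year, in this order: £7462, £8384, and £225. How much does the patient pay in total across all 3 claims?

£2839.20

Claim 1 (£7462): deductible takes £1369, £6093 remains; 10% of £6093 = £609.30. Patient owes £1978.30 (running OOP £1978.30).
Claim 2 (£8384): deductible already satisfied, so patient's share is 10% × £8384 = £838.40. Cost to patient: £838.40. OOP to date £2816.70.
Claim 3 (£225): 10% coinsurance on £225 = £22.50. Patient pays £22.50; OOP now £2839.20.
Total paid by the patient: £1978.30 + £838.40 + £22.50 = £2839.20.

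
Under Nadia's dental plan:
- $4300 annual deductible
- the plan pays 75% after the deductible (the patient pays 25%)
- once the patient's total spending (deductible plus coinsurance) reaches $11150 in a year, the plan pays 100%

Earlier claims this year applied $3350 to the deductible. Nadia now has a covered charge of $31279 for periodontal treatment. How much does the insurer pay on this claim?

$23479

$3350 of the $4300 deductible is already met, leaving $950.
After the $950 deductible portion, $31279 − $950 = $30329 is subject to coinsurance.
Patient's 25% share of $30329 is $7582.25.
So the patient owes $950 + $7582.25 = $8532.25 before any cap.
Adding $8532.25 to the $3350 already spent would give $11882.25, which exceeds the $11150 cap; the patient pays just $11150 − $3350 = $7800.
Insurer pays the balance: $31279 − $7800 = $23479.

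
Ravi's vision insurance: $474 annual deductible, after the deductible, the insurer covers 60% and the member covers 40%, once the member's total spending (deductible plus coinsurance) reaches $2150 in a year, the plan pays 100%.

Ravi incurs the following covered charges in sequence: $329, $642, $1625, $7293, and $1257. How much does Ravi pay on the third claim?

$650

Claim 1 ($329): fully absorbed by the deductible. Member owes $329 (running OOP $329).
Claim 2 ($642): $145 finishes the deductible; $497 goes to coinsurance; 40% of $497 = $198.80. Cost to member: $343.80. OOP to date $672.80.
Claim 3 ($1625): deductible met; 40% of $1625 = $650. Cost to member: $650. OOP to date $1322.80.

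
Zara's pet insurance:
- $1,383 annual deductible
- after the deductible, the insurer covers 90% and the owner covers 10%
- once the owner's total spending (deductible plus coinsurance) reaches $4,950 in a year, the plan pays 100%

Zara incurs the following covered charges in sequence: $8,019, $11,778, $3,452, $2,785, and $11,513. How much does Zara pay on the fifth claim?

Claim 1 — $8,019: $1,383 finishes the deductible; $6,636 goes to coinsurance; owner's 10% is $663.60. Cost to owner: $2,046.60. OOP to date $2,046.60.
Claim 2 — $11,778: 10% coinsurance on $11,778 = $1,177.80. Cost to owner: $1,177.80. OOP to date $3,224.40.
Claim 3 — $3,452: 10% coinsurance on $3,452 = $345.20. Cost to owner: $345.20. OOP to date $3,569.60.
Claim 4 — $2,785: deductible met; 10% of $2,785 = $278.50. Owner pays $278.50; OOP now $3,848.10.
Claim 5 — $11,513: 10% coinsurance on $11,513 = $1,151.30. Adding that to $3,848.10 gives $4,999.40, past the $4,950 cap; owner pays only $4,950 − $3,848.10 = $1,101.90.

$1,101.90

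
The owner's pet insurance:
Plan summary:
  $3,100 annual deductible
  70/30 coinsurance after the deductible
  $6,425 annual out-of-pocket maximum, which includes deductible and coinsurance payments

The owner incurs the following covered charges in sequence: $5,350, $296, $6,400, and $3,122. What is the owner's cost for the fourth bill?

$641.20

#1 ($5,350): $3,100 to deductible, leaving $2,250; owner's 30% is $675. Owner pays $3,775; OOP now $3,775.
#2 ($296): 30% coinsurance on $296 = $88.80. Owner owes $88.80 (running OOP $3,863.80).
#3 ($6,400): deductible met; 30% of $6,400 = $1,920. Owner owes $1,920 (running OOP $5,783.80).
#4 ($3,122): deductible already satisfied, so owner's share is 30% × $3,122 = $936.60. That would push OOP to $6,720.40, over the $6,425 cap, so owner pays $6,425 − $5,783.80 = $641.20.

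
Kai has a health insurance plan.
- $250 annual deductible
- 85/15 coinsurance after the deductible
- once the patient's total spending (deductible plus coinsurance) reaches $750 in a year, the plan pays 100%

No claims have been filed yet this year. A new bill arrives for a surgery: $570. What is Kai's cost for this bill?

Nothing has been paid toward the $250 deductible, so the first $250 of this charge is applied there.
The remaining $320 (= $570 − $250) moves to coinsurance.
Coinsurance: $320 × 15% = $48.
That puts the patient's cost at $250 + $48 = $298 before any cap.
Year-to-date out-of-pocket becomes $0 + $298 = $298, still under the $750 maximum, so no cap applies.

$298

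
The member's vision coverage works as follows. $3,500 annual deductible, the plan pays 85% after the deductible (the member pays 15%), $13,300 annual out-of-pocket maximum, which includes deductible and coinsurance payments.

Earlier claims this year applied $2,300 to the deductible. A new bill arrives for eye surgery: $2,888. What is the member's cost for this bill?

$1,453.20

Remaining deductible: $3,500 − $2,300 = $1,200.
That leaves $2,888 − $1,200 = $1,688 for coinsurance.
Member's 15% share of $1,688 is $253.20.
That puts the member's cost at $1,200 + $253.20 = $1,453.20 before any cap.
Total out-of-pocket so far would be $2,300 + $1,453.20 = $3,753.20, below the $13,300 cap — no reduction.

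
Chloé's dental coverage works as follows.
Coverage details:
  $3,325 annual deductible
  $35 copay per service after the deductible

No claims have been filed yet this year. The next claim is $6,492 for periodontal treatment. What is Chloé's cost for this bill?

Deductible not yet touched, so the first $3,325 of the bill goes to the deductible.
That leaves $6,492 − $3,325 = $3,167 for the copay.
Copay on this service: $35.
So the patient owes $3,325 + $35 = $3,360.

$3,360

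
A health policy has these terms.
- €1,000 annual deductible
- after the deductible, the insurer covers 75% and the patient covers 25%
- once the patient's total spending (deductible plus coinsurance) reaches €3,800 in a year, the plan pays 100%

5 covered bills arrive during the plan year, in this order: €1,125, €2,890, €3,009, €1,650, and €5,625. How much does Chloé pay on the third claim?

€752.25

Claim 1 (€1,125): deductible takes €1,000, €125 remains; 25% of €125 = €31.25. Patient owes €1,031.25 (running OOP €1,031.25).
Claim 2 (€2,890): 25% coinsurance on €2,890 = €722.50. Patient pays €722.50; OOP now €1,753.75.
Claim 3 (€3,009): 25% coinsurance on €3,009 = €752.25. Cost to patient: €752.25. OOP to date €2,506.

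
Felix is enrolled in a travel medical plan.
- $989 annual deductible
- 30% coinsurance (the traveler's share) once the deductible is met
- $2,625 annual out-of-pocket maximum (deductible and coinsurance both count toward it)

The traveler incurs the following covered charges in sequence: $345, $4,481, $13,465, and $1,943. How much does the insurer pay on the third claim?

Claim 1 — $345: fully absorbed by the deductible. Traveler owes $345 (running OOP $345). Plan pays $345 − $345 = $0.
Claim 2 — $4,481: $644 to deductible, leaving $3,837; coinsurance $3,837 × 30% = $1,151.10. Traveler owes $1,795.10 (running OOP $2,140.10). Insurer: $4,481 − $1,795.10 = $2,685.90.
Claim 3 — $13,465: deductible met; 30% of $13,465 = $4,039.50. OOP would hit $6,179.60 > $2,625, so the cap limits the traveler to $2,625 − $2,140.10 = $484.90. Insurer: $13,465 − $484.90 = $12,980.10.

$12,980.10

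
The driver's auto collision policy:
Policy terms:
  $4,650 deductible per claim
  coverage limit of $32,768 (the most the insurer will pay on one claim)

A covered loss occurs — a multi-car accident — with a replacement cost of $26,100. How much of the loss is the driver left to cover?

After the deductible, $26,100 − $4,650 = $21,450 remains.
That's under the $32,768 cap, so the insurer reimburses the full $21,450.
Out of pocket: $26,100 − $21,450 = $4,650.

$4,650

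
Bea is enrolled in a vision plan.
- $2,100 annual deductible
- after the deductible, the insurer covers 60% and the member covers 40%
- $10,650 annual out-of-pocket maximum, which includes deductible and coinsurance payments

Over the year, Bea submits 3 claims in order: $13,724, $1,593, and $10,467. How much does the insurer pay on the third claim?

$7,203.80

Claim 1 ($13,724): deductible takes $2,100, $11,624 remains; member's 40% is $4,649.60. Member owes $6,749.60 (running OOP $6,749.60). Plan pays $13,724 − $6,749.60 = $6,974.40.
Claim 2 ($1,593): deductible met; 40% of $1,593 = $637.20. Cost to member: $637.20. OOP to date $7,386.80. Insurer: $1,593 − $637.20 = $955.80.
Claim 3 ($10,467): deductible already satisfied, so member's share is 40% × $10,467 = $4,186.80. OOP would hit $11,573.60 > $10,650, so the cap limits the member to $10,650 − $7,386.80 = $3,263.20. Insurer: $10,467 − $3,263.20 = $7,203.80.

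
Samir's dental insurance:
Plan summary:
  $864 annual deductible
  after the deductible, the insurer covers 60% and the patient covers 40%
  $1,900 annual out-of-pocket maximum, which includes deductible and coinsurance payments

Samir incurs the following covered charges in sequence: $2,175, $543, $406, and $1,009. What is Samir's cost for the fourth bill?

$132

Claim 1 — $2,175: $864 finishes the deductible; $1,311 goes to coinsurance; patient's 40% is $524.40. Patient owes $1,388.40 (running OOP $1,388.40).
Claim 2 — $543: deductible already satisfied, so patient's share is 40% × $543 = $217.20. Patient owes $217.20 (running OOP $1,605.60).
Claim 3 — $406: deductible met; 40% of $406 = $162.40. Cost to patient: $162.40. OOP to date $1,768.
Claim 4 — $1,009: deductible met; 40% of $1,009 = $403.60. Adding that to $1,768 gives $2,171.60, past the $1,900 cap; patient pays only $1,900 − $1,768 = $132.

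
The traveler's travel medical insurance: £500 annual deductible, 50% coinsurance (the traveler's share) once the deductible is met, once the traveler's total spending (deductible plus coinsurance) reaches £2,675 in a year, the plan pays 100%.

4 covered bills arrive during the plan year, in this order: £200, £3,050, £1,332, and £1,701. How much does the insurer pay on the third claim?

£666

Bill 1, £200: fully absorbed by the deductible. Traveler owes £200 (running OOP £200). Insurer: £200 − £200 = £0.
Bill 2, £3,050: deductible takes £300, £2,750 remains; coinsurance £2,750 × 50% = £1,375. Traveler pays £1,675; OOP now £1,875. Insurer: £3,050 − £1,675 = £1,375.
Bill 3, £1,332: 50% coinsurance on £1,332 = £666. Traveler owes £666 (running OOP £2,541). Insurer: £1,332 − £666 = £666.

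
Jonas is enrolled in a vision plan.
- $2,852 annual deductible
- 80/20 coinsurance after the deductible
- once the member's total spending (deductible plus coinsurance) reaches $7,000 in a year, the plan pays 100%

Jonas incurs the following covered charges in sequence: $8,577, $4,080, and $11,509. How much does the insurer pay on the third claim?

$9,322

Bill 1, $8,577: $2,852 finishes the deductible; $5,725 goes to coinsurance; coinsurance $5,725 × 20% = $1,145. Member owes $3,997 (running OOP $3,997). Insurer: $8,577 − $3,997 = $4,580.
Bill 2, $4,080: deductible met; 20% of $4,080 = $816. Member pays $816; OOP now $4,813. Plan pays $4,080 − $816 = $3,264.
Bill 3, $11,509: deductible already satisfied, so member's share is 20% × $11,509 = $2,301.80. Adding that to $4,813 gives $7,114.80, past the $7,000 cap; member pays only $7,000 − $4,813 = $2,187. Plan pays $11,509 − $2,187 = $9,322.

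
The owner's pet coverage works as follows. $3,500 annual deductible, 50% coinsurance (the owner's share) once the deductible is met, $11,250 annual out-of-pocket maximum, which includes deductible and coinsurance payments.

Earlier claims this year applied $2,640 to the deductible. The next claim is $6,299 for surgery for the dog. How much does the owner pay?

$2,640 of the $3,500 deductible is already met, leaving $860.
That leaves $6,299 − $860 = $5,439 for coinsurance.
Coinsurance: $5,439 × 50% = $2,719.50.
So the owner owes $860 + $2,719.50 = $3,579.50 before any cap.
Year-to-date out-of-pocket becomes $2,640 + $3,579.50 = $6,219.50, still under the $11,250 maximum, so no cap applies.

$3,579.50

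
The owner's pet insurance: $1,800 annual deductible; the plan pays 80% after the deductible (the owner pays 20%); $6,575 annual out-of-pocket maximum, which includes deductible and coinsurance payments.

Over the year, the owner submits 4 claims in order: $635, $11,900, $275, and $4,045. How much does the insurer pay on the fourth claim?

$3,236

#1 ($635): fully absorbed by the deductible. Owner pays $635; OOP now $635. Plan pays $635 − $635 = $0.
#2 ($11,900): $1,165 finishes the deductible; $10,735 goes to coinsurance; coinsurance $10,735 × 20% = $2,147. Cost to owner: $3,312. OOP to date $3,947. Insurer: $11,900 − $3,312 = $8,588.
#3 ($275): deductible met; 20% of $275 = $55. Cost to owner: $55. OOP to date $4,002. Plan pays $275 − $55 = $220.
#4 ($4,045): 20% coinsurance on $4,045 = $809. Cost to owner: $809. OOP to date $4,811. Insurer: $4,045 − $809 = $3,236.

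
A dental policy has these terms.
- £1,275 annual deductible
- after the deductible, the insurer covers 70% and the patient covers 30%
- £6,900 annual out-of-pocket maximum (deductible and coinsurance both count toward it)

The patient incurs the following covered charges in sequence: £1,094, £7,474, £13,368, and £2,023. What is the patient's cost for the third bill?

£3,437.10

Claim 1 — £1,094: fully absorbed by the deductible. Cost to patient: £1,094. OOP to date £1,094.
Claim 2 — £7,474: £181 finishes the deductible; £7,293 goes to coinsurance; 30% of £7,293 = £2,187.90. Cost to patient: £2,368.90. OOP to date £3,462.90.
Claim 3 — £13,368: 30% coinsurance on £13,368 = £4,010.40. That would push OOP to £7,473.30, over the £6,900 cap, so patient pays £6,900 − £3,462.90 = £3,437.10.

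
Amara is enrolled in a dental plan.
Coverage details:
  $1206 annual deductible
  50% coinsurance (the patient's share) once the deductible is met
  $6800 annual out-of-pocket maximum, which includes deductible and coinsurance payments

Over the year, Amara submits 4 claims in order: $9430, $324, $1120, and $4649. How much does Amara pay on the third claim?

Bill 1, $9430: $1206 to deductible, leaving $8224; 50% of $8224 = $4112. Cost to patient: $5318. OOP to date $5318.
Bill 2, $324: deductible already satisfied, so patient's share is 50% × $324 = $162. Cost to patient: $162. OOP to date $5480.
Bill 3, $1120: 50% coinsurance on $1120 = $560. Patient pays $560; OOP now $6040.

$560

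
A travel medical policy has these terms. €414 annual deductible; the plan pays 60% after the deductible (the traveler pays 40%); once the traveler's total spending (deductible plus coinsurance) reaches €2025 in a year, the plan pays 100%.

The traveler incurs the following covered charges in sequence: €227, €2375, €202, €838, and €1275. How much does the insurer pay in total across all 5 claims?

€2892

Claim 1 (€227): entire amount goes to the deductible. Traveler owes €227 (running OOP €227). Insurer: €227 − €227 = €0.
Claim 2 (€2375): €187 finishes the deductible; €2188 goes to coinsurance; 40% of €2188 = €875.20. Traveler owes €1062.20 (running OOP €1289.20). Insurer: €2375 − €1062.20 = €1312.80.
Claim 3 (€202): deductible already satisfied, so traveler's share is 40% × €202 = €80.80. Traveler pays €80.80; OOP now €1370. Insurer: €202 − €80.80 = €121.20.
Claim 4 (€838): 40% coinsurance on €838 = €335.20. Cost to traveler: €335.20. OOP to date €1705.20. Plan pays €838 − €335.20 = €502.80.
Claim 5 (€1275): deductible met; 40% of €1275 = €510. Adding that to €1705.20 gives €2215.20, past the €2025 cap; traveler pays only €2025 − €1705.20 = €319.80. Plan pays €1275 − €319.80 = €955.20.
Insurer total: €0 + €1312.80 + €121.20 + €502.80 + €955.20 = €2892.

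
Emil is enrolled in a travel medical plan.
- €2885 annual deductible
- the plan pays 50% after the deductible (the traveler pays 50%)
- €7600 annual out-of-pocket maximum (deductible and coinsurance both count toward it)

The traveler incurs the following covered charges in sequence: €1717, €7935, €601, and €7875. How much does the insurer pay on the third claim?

€300.50

#1 (€1717): all of it applies to the deductible. Traveler pays €1717; OOP now €1717. Insurer: €1717 − €1717 = €0.
#2 (€7935): €1168 to deductible, leaving €6767; coinsurance €6767 × 50% = €3383.50. Traveler pays €4551.50; OOP now €6268.50. Insurer: €7935 − €4551.50 = €3383.50.
#3 (€601): deductible met; 50% of €601 = €300.50. Traveler pays €300.50; OOP now €6569. Plan pays €601 − €300.50 = €300.50.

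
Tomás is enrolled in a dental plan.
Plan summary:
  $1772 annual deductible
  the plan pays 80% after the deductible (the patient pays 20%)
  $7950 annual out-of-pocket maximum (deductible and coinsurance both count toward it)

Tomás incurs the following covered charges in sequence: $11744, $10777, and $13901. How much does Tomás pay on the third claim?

$2028.20

Bill 1, $11744: $1772 finishes the deductible; $9972 goes to coinsurance; 20% of $9972 = $1994.40. Patient pays $3766.40; OOP now $3766.40.
Bill 2, $10777: deductible met; 20% of $10777 = $2155.40. Cost to patient: $2155.40. OOP to date $5921.80.
Bill 3, $13901: deductible met; 20% of $13901 = $2780.20. OOP would hit $8702 > $7950, so the cap limits the patient to $7950 − $5921.80 = $2028.20.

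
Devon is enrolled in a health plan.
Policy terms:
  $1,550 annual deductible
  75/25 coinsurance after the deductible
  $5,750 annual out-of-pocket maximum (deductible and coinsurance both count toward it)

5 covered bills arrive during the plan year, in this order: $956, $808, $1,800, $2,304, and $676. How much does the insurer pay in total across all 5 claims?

#1 ($956): entire amount goes to the deductible. Patient owes $956 (running OOP $956). Plan pays $956 − $956 = $0.
#2 ($808): deductible takes $594, $214 remains; 25% of $214 = $53.50. Cost to patient: $647.50. OOP to date $1,603.50. Plan pays $808 − $647.50 = $160.50.
#3 ($1,800): deductible already satisfied, so patient's share is 25% × $1,800 = $450. Patient owes $450 (running OOP $2,053.50). Insurer: $1,800 − $450 = $1,350.
#4 ($2,304): deductible already satisfied, so patient's share is 25% × $2,304 = $576. Patient owes $576 (running OOP $2,629.50). Plan pays $2,304 − $576 = $1,728.
#5 ($676): 25% coinsurance on $676 = $169. Patient pays $169; OOP now $2,798.50. Plan pays $676 − $169 = $507.
Insurer total = bills − patient's total = $6,544 − $2,798.50 = $3,745.50.

$3,745.50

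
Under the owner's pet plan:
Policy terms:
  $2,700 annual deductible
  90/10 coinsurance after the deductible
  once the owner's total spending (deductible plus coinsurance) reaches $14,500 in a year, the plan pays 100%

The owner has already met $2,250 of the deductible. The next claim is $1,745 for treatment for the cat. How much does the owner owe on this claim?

Remaining deductible: $2,700 − $2,250 = $450.
That leaves $1,745 − $450 = $1,295 for coinsurance.
Coinsurance: $1,295 × 10% = $129.50.
That puts the owner's cost at $450 + $129.50 = $579.50 before any cap.
Year-to-date out-of-pocket becomes $2,250 + $579.50 = $2,829.50, still under the $14,500 maximum, so no cap applies.

$579.50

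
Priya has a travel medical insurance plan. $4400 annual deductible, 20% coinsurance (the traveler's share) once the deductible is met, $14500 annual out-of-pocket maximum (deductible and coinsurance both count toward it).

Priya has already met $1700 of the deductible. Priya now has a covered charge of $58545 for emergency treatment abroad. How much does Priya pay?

$12800

$1700 of the $4400 deductible is already met, leaving $2700.
The remaining $55845 (= $58545 − $2700) moves to coinsurance.
Traveler's 20% share of $55845 is $11169.
So the traveler owes $2700 + $11169 = $13869 before any cap.
That would bring total out-of-pocket to $15569, past the $14500 cap. The traveler is capped at $14500 − $1700 = $12800 on this claim.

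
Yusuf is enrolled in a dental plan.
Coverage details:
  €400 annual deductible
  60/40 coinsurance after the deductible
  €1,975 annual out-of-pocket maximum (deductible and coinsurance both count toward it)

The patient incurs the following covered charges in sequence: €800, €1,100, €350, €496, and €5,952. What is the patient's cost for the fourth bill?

€198.40

Claim 1 — €800: €400 to deductible, leaving €400; 40% of €400 = €160. Cost to patient: €560. OOP to date €560.
Claim 2 — €1,100: deductible met; 40% of €1,100 = €440. Patient owes €440 (running OOP €1,000).
Claim 3 — €350: deductible met; 40% of €350 = €140. Patient pays €140; OOP now €1,140.
Claim 4 — €496: deductible already satisfied, so patient's share is 40% × €496 = €198.40. Patient pays €198.40; OOP now €1,338.40.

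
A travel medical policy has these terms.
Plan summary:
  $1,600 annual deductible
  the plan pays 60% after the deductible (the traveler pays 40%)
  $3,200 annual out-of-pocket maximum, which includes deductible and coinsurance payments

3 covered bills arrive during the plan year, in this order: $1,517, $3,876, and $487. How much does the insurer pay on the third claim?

Claim 1 — $1,517: all of it applies to the deductible. Traveler pays $1,517; OOP now $1,517. Plan pays $1,517 − $1,517 = $0.
Claim 2 — $3,876: $83 to deductible, leaving $3,793; 40% of $3,793 = $1,517.20. Cost to traveler: $1,600.20. OOP to date $3,117.20. Insurer: $3,876 − $1,600.20 = $2,275.80.
Claim 3 — $487: 40% coinsurance on $487 = $194.80. Adding that to $3,117.20 gives $3,312, past the $3,200 cap; traveler pays only $3,200 − $3,117.20 = $82.80. Plan pays $487 − $82.80 = $404.20.

$404.20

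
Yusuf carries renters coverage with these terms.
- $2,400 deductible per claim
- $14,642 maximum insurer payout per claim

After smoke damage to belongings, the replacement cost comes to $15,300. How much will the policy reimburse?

Subtract the deductible: $15,300 − $2,400 = $12,900.
$12,900 is within the $14,642 limit, so the insurer pays $12,900.

$12,900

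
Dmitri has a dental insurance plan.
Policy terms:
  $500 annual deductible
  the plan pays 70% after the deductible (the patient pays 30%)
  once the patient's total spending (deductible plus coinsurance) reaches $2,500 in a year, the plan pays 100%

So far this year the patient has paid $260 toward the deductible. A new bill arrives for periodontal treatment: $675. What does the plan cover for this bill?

$260 of the $500 deductible is already met, leaving $240.
The remaining $435 (= $675 − $240) moves to coinsurance.
Coinsurance: $435 × 30% = $130.50.
So the patient owes $240 + $130.50 = $370.50 before any cap.
Cumulative spending $260 + $370.50 = $630.50 stays under the $2,500 maximum.
The plan picks up $675 − $370.50 = $304.50.

$304.50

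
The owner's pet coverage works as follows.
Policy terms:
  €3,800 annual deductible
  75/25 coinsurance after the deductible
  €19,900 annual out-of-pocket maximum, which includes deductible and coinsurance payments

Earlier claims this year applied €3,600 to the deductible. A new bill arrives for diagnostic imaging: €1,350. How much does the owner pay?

€487.50

€3,600 of the €3,800 deductible is already met, leaving €200.
After the €200 deductible portion, €1,350 − €200 = €1,150 is subject to coinsurance.
Owner's 25% share of €1,150 is €287.50.
Owner responsibility before any cap: €200 + €287.50 = €487.50.
Cumulative spending €3,600 + €487.50 = €4,087.50 stays under the €19,900 maximum.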